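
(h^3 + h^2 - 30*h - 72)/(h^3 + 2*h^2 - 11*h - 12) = (h^2 - 3*h - 18)/(h^2 - 2*h - 3)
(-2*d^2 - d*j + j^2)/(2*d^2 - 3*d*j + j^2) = (-d - j)/(d - j)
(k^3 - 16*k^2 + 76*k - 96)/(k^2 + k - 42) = (k^2 - 10*k + 16)/(k + 7)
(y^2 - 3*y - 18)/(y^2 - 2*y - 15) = (y - 6)/(y - 5)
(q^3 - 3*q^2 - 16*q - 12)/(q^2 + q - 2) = (q^2 - 5*q - 6)/(q - 1)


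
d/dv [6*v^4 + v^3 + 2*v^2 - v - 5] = 24*v^3 + 3*v^2 + 4*v - 1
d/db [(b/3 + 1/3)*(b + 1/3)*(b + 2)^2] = 4*b^3/3 + 16*b^2/3 + 58*b/9 + 20/9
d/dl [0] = 0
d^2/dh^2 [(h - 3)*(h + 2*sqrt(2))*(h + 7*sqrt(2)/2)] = 6*h - 6 + 11*sqrt(2)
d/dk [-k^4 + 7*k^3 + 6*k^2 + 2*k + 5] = -4*k^3 + 21*k^2 + 12*k + 2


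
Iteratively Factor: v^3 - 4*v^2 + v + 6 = (v + 1)*(v^2 - 5*v + 6) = (v - 3)*(v + 1)*(v - 2)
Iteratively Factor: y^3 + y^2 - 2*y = (y)*(y^2 + y - 2) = y*(y - 1)*(y + 2)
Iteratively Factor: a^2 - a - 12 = (a + 3)*(a - 4)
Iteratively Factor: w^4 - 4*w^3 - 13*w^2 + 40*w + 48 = (w + 1)*(w^3 - 5*w^2 - 8*w + 48) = (w - 4)*(w + 1)*(w^2 - w - 12) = (w - 4)*(w + 1)*(w + 3)*(w - 4)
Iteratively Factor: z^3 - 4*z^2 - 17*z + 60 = (z - 3)*(z^2 - z - 20) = (z - 3)*(z + 4)*(z - 5)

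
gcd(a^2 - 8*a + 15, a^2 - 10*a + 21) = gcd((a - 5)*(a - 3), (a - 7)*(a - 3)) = a - 3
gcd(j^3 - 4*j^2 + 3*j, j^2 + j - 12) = j - 3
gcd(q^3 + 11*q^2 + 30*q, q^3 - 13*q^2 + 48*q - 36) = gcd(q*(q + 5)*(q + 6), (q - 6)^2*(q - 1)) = 1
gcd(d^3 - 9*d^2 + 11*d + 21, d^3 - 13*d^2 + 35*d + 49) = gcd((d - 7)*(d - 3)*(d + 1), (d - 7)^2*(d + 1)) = d^2 - 6*d - 7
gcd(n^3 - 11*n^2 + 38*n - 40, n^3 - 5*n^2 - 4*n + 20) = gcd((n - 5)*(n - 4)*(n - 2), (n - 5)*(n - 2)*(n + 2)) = n^2 - 7*n + 10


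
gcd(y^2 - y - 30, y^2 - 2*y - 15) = 1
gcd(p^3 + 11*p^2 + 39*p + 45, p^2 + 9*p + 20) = p + 5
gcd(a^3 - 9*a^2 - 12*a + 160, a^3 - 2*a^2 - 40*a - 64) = a^2 - 4*a - 32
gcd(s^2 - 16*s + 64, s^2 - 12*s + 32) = s - 8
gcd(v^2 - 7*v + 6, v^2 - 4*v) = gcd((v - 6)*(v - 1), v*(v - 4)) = 1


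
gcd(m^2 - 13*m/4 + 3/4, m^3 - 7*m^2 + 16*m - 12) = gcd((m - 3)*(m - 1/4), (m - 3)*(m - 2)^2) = m - 3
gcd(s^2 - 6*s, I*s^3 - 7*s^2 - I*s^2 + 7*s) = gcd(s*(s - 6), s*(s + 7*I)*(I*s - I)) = s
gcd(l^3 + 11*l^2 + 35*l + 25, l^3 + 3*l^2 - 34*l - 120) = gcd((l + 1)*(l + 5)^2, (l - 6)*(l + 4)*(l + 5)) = l + 5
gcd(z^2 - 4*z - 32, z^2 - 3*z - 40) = z - 8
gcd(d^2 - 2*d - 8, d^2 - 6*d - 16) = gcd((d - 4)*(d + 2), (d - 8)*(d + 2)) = d + 2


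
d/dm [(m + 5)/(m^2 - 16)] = (m^2 - 2*m*(m + 5) - 16)/(m^2 - 16)^2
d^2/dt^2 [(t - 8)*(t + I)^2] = 6*t - 16 + 4*I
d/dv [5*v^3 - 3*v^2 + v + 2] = 15*v^2 - 6*v + 1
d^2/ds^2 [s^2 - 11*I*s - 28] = 2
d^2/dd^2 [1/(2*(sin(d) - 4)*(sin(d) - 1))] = (-4*sin(d)^3 + 11*sin(d)^2 + 8*sin(d) - 42)/(2*(sin(d) - 4)^3*(sin(d) - 1)^2)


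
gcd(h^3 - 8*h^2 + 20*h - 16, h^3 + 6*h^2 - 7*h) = 1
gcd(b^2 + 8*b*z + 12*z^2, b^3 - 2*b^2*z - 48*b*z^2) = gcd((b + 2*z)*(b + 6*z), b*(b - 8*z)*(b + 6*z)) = b + 6*z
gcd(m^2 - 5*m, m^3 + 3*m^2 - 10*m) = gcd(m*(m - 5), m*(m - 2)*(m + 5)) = m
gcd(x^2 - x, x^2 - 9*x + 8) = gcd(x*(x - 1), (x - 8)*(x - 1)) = x - 1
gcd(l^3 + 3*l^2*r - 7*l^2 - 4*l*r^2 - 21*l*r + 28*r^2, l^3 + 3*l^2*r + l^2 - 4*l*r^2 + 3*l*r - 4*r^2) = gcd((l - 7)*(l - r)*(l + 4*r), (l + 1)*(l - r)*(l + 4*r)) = -l^2 - 3*l*r + 4*r^2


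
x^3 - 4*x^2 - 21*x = x*(x - 7)*(x + 3)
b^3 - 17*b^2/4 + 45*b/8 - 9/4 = (b - 2)*(b - 3/2)*(b - 3/4)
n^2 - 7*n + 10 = (n - 5)*(n - 2)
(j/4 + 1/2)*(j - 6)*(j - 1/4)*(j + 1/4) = j^4/4 - j^3 - 193*j^2/64 + j/16 + 3/16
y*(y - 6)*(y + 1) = y^3 - 5*y^2 - 6*y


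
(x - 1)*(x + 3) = x^2 + 2*x - 3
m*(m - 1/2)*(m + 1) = m^3 + m^2/2 - m/2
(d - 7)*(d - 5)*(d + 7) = d^3 - 5*d^2 - 49*d + 245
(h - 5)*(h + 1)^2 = h^3 - 3*h^2 - 9*h - 5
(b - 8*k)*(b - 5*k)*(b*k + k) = b^3*k - 13*b^2*k^2 + b^2*k + 40*b*k^3 - 13*b*k^2 + 40*k^3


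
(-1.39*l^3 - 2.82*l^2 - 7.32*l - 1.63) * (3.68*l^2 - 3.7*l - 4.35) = -5.1152*l^5 - 5.2346*l^4 - 10.4571*l^3 + 33.3526*l^2 + 37.873*l + 7.0905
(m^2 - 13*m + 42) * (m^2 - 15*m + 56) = m^4 - 28*m^3 + 293*m^2 - 1358*m + 2352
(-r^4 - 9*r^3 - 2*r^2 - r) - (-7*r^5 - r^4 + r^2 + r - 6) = 7*r^5 - 9*r^3 - 3*r^2 - 2*r + 6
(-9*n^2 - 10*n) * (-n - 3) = 9*n^3 + 37*n^2 + 30*n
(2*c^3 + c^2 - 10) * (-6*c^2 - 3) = -12*c^5 - 6*c^4 - 6*c^3 + 57*c^2 + 30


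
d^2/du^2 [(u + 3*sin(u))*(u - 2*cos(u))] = -3*u*sin(u) + 2*u*cos(u) + 4*sin(u) + 12*sin(2*u) + 6*cos(u) + 2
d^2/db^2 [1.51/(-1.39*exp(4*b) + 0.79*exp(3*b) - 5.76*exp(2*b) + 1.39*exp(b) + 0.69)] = (1.51*(5.56*exp(3*b) - 2.37*exp(2*b) + 11.52*exp(b) - 1.39)*(11.12*exp(3*b) - 4.74*exp(2*b) + 23.04*exp(b) - 2.78)*exp(b) + (33.5824*exp(3*b) - 10.7361*exp(2*b) + 34.7904*exp(b) - 2.0989)*(-1.39*exp(4*b) + 0.79*exp(3*b) - 5.76*exp(2*b) + 1.39*exp(b) + 0.69))*exp(b)/(-1.39*exp(4*b) + 0.79*exp(3*b) - 5.76*exp(2*b) + 1.39*exp(b) + 0.69)^3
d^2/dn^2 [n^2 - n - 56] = 2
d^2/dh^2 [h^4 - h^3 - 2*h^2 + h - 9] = 12*h^2 - 6*h - 4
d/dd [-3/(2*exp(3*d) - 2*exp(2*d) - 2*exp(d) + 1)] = (18*exp(2*d) - 12*exp(d) - 6)*exp(d)/(2*exp(3*d) - 2*exp(2*d) - 2*exp(d) + 1)^2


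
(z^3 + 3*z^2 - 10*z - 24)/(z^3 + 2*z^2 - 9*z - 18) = (z + 4)/(z + 3)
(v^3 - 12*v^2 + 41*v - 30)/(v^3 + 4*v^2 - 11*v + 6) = (v^2 - 11*v + 30)/(v^2 + 5*v - 6)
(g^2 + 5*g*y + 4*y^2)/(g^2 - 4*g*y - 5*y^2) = (-g - 4*y)/(-g + 5*y)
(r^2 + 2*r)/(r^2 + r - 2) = r/(r - 1)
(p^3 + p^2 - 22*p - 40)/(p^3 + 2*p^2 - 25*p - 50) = (p + 4)/(p + 5)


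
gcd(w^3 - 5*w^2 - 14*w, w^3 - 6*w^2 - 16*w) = w^2 + 2*w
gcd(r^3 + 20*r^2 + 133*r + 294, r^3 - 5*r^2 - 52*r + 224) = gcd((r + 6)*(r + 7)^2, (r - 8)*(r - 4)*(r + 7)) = r + 7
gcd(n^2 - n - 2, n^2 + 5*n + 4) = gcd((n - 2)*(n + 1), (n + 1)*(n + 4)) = n + 1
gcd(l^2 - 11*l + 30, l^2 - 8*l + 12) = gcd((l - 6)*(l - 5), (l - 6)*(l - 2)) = l - 6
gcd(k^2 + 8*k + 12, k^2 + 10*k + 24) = k + 6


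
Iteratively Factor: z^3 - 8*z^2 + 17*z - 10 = (z - 5)*(z^2 - 3*z + 2) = (z - 5)*(z - 2)*(z - 1)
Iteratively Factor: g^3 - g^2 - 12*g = (g)*(g^2 - g - 12) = g*(g + 3)*(g - 4)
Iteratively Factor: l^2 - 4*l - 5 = (l - 5)*(l + 1)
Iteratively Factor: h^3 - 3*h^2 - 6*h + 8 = (h - 4)*(h^2 + h - 2) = (h - 4)*(h + 2)*(h - 1)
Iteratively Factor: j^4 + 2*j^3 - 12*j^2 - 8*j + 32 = (j - 2)*(j^3 + 4*j^2 - 4*j - 16) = (j - 2)*(j + 2)*(j^2 + 2*j - 8) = (j - 2)^2*(j + 2)*(j + 4)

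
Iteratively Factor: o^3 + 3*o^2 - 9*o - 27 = (o + 3)*(o^2 - 9) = (o - 3)*(o + 3)*(o + 3)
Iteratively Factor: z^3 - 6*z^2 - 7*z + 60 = (z - 4)*(z^2 - 2*z - 15) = (z - 5)*(z - 4)*(z + 3)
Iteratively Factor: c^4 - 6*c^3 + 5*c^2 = (c)*(c^3 - 6*c^2 + 5*c) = c^2*(c^2 - 6*c + 5) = c^2*(c - 1)*(c - 5)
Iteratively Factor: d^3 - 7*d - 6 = (d + 2)*(d^2 - 2*d - 3) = (d - 3)*(d + 2)*(d + 1)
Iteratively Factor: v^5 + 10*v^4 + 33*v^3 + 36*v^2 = (v)*(v^4 + 10*v^3 + 33*v^2 + 36*v) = v*(v + 4)*(v^3 + 6*v^2 + 9*v) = v*(v + 3)*(v + 4)*(v^2 + 3*v) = v*(v + 3)^2*(v + 4)*(v)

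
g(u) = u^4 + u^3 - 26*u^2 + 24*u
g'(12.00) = 6744.00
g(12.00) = 19008.00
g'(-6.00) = -420.00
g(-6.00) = 0.00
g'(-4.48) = -42.49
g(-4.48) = -316.44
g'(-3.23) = 88.47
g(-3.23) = -273.63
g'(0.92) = -18.19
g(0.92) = 1.57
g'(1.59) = -35.02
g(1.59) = -17.16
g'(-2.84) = 104.25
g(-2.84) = -235.72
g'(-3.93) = 31.90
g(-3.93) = -318.04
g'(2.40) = -28.22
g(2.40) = -45.16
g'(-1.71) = 101.69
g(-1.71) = -113.52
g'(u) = 4*u^3 + 3*u^2 - 52*u + 24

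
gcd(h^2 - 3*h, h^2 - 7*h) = h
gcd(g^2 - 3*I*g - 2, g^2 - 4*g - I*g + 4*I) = g - I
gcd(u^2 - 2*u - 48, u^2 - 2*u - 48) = u^2 - 2*u - 48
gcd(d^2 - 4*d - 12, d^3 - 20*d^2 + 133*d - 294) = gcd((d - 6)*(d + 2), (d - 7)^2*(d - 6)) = d - 6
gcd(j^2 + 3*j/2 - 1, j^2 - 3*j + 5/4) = j - 1/2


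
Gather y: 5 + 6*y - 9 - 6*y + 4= 0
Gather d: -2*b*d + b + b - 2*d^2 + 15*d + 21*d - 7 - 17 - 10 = 2*b - 2*d^2 + d*(36 - 2*b) - 34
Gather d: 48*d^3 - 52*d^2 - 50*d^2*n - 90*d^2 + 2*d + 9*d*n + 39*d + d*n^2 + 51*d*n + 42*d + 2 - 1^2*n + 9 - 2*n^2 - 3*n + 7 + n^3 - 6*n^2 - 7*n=48*d^3 + d^2*(-50*n - 142) + d*(n^2 + 60*n + 83) + n^3 - 8*n^2 - 11*n + 18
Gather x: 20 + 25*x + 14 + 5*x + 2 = 30*x + 36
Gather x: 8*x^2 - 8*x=8*x^2 - 8*x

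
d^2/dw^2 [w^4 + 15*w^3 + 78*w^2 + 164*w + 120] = 12*w^2 + 90*w + 156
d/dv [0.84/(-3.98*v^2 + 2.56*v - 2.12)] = (6.6864*v - 2.1504)/(3.98*v^2 - 2.56*v + 2.12)^2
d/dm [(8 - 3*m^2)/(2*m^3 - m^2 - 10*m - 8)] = 2*(3*m^4 - 9*m^2 + 32*m + 40)/(4*m^6 - 4*m^5 - 39*m^4 - 12*m^3 + 116*m^2 + 160*m + 64)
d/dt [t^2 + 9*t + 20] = 2*t + 9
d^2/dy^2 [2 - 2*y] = 0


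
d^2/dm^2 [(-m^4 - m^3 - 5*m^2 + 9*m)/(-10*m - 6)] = (75*m^4 + 145*m^3 + 99*m^2 + 27*m + 180)/(125*m^3 + 225*m^2 + 135*m + 27)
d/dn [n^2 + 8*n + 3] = 2*n + 8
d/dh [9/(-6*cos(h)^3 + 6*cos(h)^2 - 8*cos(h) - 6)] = 9*(-9*cos(h)^2 + 6*cos(h) - 4)*sin(h)/(2*(3*cos(h)^3 - 3*cos(h)^2 + 4*cos(h) + 3)^2)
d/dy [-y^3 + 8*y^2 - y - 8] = -3*y^2 + 16*y - 1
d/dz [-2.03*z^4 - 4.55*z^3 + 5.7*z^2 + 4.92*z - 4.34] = -8.12*z^3 - 13.65*z^2 + 11.4*z + 4.92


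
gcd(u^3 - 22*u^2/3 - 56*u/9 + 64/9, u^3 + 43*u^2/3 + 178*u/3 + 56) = u + 4/3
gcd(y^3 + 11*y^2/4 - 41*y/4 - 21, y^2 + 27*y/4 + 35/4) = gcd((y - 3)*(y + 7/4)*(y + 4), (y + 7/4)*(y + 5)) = y + 7/4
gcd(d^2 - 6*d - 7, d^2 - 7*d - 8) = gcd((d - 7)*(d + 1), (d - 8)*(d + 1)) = d + 1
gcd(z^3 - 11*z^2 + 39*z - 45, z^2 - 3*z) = z - 3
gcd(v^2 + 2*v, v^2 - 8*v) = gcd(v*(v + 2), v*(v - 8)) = v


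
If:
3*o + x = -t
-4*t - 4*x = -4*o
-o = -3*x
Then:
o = 0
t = 0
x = 0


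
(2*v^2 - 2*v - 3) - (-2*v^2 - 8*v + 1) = 4*v^2 + 6*v - 4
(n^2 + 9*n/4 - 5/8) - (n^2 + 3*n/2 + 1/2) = 3*n/4 - 9/8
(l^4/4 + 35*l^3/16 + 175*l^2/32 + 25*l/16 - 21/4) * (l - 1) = l^5/4 + 31*l^4/16 + 105*l^3/32 - 125*l^2/32 - 109*l/16 + 21/4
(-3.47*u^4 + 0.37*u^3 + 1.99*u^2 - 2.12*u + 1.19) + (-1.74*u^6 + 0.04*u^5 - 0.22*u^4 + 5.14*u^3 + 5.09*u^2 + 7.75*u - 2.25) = -1.74*u^6 + 0.04*u^5 - 3.69*u^4 + 5.51*u^3 + 7.08*u^2 + 5.63*u - 1.06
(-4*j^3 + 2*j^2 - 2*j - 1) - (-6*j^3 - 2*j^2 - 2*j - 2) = 2*j^3 + 4*j^2 + 1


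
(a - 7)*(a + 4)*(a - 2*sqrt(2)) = a^3 - 3*a^2 - 2*sqrt(2)*a^2 - 28*a + 6*sqrt(2)*a + 56*sqrt(2)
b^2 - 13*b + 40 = (b - 8)*(b - 5)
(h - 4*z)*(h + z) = h^2 - 3*h*z - 4*z^2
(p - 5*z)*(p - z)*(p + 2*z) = p^3 - 4*p^2*z - 7*p*z^2 + 10*z^3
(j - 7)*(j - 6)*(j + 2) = j^3 - 11*j^2 + 16*j + 84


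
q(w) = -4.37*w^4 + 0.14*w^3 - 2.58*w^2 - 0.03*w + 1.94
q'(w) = -17.48*w^3 + 0.42*w^2 - 5.16*w - 0.03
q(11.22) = -69380.72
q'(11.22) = -24694.99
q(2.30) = -132.36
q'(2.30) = -222.36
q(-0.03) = 1.94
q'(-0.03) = 0.13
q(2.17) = -105.74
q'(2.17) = -187.87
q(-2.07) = -90.53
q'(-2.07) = 167.49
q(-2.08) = -92.22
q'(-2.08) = 169.82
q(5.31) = -3524.24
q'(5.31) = -2632.72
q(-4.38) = -1667.53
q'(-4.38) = 1499.43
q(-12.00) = -91227.46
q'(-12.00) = 30327.81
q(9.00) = -28776.82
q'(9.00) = -12755.37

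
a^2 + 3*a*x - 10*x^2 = (a - 2*x)*(a + 5*x)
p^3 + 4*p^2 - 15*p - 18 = (p - 3)*(p + 1)*(p + 6)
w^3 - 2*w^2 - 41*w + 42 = (w - 7)*(w - 1)*(w + 6)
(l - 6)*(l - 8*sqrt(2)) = l^2 - 8*sqrt(2)*l - 6*l + 48*sqrt(2)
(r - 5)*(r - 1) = r^2 - 6*r + 5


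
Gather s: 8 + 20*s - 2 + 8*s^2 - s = 8*s^2 + 19*s + 6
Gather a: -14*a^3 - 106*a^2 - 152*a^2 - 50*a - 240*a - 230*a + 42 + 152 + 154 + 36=-14*a^3 - 258*a^2 - 520*a + 384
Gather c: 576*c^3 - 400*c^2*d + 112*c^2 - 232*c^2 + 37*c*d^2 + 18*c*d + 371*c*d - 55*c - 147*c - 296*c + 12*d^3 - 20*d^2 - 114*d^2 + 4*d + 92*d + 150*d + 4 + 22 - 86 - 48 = 576*c^3 + c^2*(-400*d - 120) + c*(37*d^2 + 389*d - 498) + 12*d^3 - 134*d^2 + 246*d - 108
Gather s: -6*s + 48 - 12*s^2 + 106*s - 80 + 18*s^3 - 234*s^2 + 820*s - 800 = 18*s^3 - 246*s^2 + 920*s - 832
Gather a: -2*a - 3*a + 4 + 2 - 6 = -5*a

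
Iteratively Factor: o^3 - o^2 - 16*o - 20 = (o - 5)*(o^2 + 4*o + 4) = (o - 5)*(o + 2)*(o + 2)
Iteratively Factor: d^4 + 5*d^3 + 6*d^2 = (d + 2)*(d^3 + 3*d^2) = d*(d + 2)*(d^2 + 3*d) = d*(d + 2)*(d + 3)*(d)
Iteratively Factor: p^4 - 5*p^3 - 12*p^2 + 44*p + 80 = (p + 2)*(p^3 - 7*p^2 + 2*p + 40) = (p - 4)*(p + 2)*(p^2 - 3*p - 10) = (p - 5)*(p - 4)*(p + 2)*(p + 2)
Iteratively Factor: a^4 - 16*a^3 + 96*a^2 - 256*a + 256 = (a - 4)*(a^3 - 12*a^2 + 48*a - 64) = (a - 4)^2*(a^2 - 8*a + 16) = (a - 4)^3*(a - 4)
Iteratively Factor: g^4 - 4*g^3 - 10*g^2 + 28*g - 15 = (g - 1)*(g^3 - 3*g^2 - 13*g + 15) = (g - 5)*(g - 1)*(g^2 + 2*g - 3) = (g - 5)*(g - 1)*(g + 3)*(g - 1)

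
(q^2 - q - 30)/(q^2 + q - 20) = (q - 6)/(q - 4)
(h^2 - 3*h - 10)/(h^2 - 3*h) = (h^2 - 3*h - 10)/(h*(h - 3))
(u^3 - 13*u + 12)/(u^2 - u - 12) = (-u^3 + 13*u - 12)/(-u^2 + u + 12)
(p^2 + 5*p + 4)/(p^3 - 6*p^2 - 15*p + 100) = (p + 1)/(p^2 - 10*p + 25)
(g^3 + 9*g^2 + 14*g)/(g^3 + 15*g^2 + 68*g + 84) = g/(g + 6)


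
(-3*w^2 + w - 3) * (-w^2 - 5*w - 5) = 3*w^4 + 14*w^3 + 13*w^2 + 10*w + 15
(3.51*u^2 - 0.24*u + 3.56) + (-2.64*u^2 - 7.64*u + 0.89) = 0.87*u^2 - 7.88*u + 4.45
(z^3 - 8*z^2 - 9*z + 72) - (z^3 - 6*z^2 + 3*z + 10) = -2*z^2 - 12*z + 62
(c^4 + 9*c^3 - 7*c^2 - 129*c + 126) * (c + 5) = c^5 + 14*c^4 + 38*c^3 - 164*c^2 - 519*c + 630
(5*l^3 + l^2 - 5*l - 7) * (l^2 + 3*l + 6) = 5*l^5 + 16*l^4 + 28*l^3 - 16*l^2 - 51*l - 42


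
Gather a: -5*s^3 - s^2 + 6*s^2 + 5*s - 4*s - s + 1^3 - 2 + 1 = -5*s^3 + 5*s^2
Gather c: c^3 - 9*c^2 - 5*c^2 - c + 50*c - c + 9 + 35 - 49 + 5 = c^3 - 14*c^2 + 48*c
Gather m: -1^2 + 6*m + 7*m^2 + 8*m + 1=7*m^2 + 14*m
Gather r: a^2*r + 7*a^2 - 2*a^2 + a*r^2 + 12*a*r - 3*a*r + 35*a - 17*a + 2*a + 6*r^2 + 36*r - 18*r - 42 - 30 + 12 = 5*a^2 + 20*a + r^2*(a + 6) + r*(a^2 + 9*a + 18) - 60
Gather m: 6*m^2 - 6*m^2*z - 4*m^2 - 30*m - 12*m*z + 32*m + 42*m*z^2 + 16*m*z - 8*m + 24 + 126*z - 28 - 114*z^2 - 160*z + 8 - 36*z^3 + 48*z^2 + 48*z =m^2*(2 - 6*z) + m*(42*z^2 + 4*z - 6) - 36*z^3 - 66*z^2 + 14*z + 4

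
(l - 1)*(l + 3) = l^2 + 2*l - 3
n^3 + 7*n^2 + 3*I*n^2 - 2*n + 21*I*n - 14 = (n + 7)*(n + I)*(n + 2*I)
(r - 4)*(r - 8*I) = r^2 - 4*r - 8*I*r + 32*I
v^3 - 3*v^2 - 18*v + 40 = (v - 5)*(v - 2)*(v + 4)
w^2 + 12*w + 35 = (w + 5)*(w + 7)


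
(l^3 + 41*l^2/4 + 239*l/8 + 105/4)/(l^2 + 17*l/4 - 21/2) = (8*l^2 + 34*l + 35)/(2*(4*l - 7))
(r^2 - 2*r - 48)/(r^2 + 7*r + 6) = (r - 8)/(r + 1)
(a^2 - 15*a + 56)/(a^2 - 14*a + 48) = (a - 7)/(a - 6)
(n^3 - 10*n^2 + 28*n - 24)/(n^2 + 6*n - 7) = (n^3 - 10*n^2 + 28*n - 24)/(n^2 + 6*n - 7)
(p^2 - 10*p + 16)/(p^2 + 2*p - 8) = (p - 8)/(p + 4)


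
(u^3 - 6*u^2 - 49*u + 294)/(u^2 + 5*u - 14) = (u^2 - 13*u + 42)/(u - 2)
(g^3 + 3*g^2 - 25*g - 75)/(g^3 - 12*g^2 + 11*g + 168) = (g^2 - 25)/(g^2 - 15*g + 56)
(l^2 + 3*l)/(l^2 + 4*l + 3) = l/(l + 1)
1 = 1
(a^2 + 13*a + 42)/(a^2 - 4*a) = (a^2 + 13*a + 42)/(a*(a - 4))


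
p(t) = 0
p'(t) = 0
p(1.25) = 0.00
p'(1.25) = 0.00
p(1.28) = 0.00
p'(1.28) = 0.00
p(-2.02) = 0.00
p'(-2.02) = 0.00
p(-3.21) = 0.00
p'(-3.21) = 0.00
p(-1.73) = 0.00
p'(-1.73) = 0.00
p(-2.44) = 0.00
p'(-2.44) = 0.00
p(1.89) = 0.00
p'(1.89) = 0.00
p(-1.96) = 0.00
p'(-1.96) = 0.00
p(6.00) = 0.00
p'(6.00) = 0.00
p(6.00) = 0.00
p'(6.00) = 0.00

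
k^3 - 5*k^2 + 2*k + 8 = (k - 4)*(k - 2)*(k + 1)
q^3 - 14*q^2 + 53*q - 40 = (q - 8)*(q - 5)*(q - 1)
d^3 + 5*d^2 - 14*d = d*(d - 2)*(d + 7)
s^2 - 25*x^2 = (s - 5*x)*(s + 5*x)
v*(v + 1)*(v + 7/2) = v^3 + 9*v^2/2 + 7*v/2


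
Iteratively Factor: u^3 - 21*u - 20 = (u + 1)*(u^2 - u - 20) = (u - 5)*(u + 1)*(u + 4)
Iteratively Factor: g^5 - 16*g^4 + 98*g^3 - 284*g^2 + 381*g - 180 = (g - 5)*(g^4 - 11*g^3 + 43*g^2 - 69*g + 36) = (g - 5)*(g - 3)*(g^3 - 8*g^2 + 19*g - 12) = (g - 5)*(g - 3)*(g - 1)*(g^2 - 7*g + 12) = (g - 5)*(g - 4)*(g - 3)*(g - 1)*(g - 3)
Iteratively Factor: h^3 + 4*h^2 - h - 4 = (h + 4)*(h^2 - 1) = (h + 1)*(h + 4)*(h - 1)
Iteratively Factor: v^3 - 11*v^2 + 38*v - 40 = (v - 4)*(v^2 - 7*v + 10) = (v - 5)*(v - 4)*(v - 2)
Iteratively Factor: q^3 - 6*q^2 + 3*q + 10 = (q - 2)*(q^2 - 4*q - 5) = (q - 5)*(q - 2)*(q + 1)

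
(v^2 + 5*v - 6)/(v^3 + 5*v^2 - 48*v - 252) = (v - 1)/(v^2 - v - 42)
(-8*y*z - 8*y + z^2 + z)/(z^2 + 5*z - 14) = (-8*y*z - 8*y + z^2 + z)/(z^2 + 5*z - 14)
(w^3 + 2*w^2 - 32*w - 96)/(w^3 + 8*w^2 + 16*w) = (w - 6)/w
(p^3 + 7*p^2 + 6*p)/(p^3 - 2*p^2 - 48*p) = (p + 1)/(p - 8)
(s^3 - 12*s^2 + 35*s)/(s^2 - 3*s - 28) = s*(s - 5)/(s + 4)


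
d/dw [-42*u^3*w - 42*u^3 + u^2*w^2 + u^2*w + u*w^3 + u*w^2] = u*(-42*u^2 + 2*u*w + u + 3*w^2 + 2*w)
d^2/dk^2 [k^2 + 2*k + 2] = 2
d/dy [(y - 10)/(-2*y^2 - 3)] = (-2*y^2 + 4*y*(y - 10) - 3)/(2*y^2 + 3)^2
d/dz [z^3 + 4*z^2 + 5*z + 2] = 3*z^2 + 8*z + 5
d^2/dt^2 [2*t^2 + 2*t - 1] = 4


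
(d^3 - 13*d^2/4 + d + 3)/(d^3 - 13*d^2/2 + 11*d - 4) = (4*d^2 - 5*d - 6)/(2*(2*d^2 - 9*d + 4))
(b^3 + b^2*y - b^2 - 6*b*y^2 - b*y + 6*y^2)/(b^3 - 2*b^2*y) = (b^2 + 3*b*y - b - 3*y)/b^2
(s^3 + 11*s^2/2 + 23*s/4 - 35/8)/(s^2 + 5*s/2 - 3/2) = (s^2 + 6*s + 35/4)/(s + 3)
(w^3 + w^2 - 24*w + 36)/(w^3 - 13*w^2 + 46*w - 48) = (w + 6)/(w - 8)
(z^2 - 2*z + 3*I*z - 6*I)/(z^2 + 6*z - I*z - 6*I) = (z^2 + z*(-2 + 3*I) - 6*I)/(z^2 + z*(6 - I) - 6*I)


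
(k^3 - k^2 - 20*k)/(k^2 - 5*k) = k + 4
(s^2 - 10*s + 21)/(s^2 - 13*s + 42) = (s - 3)/(s - 6)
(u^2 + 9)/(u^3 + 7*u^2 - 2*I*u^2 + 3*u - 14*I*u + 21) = (u + 3*I)/(u^2 + u*(7 + I) + 7*I)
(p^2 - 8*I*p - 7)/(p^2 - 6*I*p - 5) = (p - 7*I)/(p - 5*I)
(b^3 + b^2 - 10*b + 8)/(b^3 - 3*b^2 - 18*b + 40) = (b - 1)/(b - 5)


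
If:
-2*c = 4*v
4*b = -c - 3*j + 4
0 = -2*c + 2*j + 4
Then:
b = 2*v + 5/2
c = -2*v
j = -2*v - 2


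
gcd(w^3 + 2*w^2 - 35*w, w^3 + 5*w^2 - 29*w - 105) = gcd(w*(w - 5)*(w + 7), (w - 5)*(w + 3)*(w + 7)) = w^2 + 2*w - 35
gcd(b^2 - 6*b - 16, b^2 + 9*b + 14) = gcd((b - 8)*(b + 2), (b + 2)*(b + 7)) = b + 2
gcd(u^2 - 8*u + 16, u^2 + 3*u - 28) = u - 4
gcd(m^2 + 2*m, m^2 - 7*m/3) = m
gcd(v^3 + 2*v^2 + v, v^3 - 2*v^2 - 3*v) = v^2 + v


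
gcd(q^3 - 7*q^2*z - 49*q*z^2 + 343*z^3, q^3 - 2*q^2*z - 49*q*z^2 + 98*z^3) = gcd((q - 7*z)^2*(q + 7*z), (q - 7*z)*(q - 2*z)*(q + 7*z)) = -q^2 + 49*z^2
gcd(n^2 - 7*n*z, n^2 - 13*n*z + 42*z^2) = -n + 7*z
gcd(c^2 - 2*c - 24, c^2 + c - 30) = 1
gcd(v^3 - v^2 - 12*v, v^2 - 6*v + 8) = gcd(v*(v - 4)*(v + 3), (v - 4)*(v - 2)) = v - 4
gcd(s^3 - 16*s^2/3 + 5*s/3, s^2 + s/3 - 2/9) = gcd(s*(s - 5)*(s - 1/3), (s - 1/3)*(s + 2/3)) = s - 1/3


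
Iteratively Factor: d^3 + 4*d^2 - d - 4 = (d - 1)*(d^2 + 5*d + 4) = (d - 1)*(d + 1)*(d + 4)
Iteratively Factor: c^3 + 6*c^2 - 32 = (c + 4)*(c^2 + 2*c - 8) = (c + 4)^2*(c - 2)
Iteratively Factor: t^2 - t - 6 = (t + 2)*(t - 3)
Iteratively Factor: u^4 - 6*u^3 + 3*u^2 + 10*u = (u)*(u^3 - 6*u^2 + 3*u + 10) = u*(u - 5)*(u^2 - u - 2) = u*(u - 5)*(u + 1)*(u - 2)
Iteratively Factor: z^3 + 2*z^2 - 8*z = (z + 4)*(z^2 - 2*z) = z*(z + 4)*(z - 2)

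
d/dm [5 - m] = -1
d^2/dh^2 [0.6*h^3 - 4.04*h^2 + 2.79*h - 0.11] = 3.6*h - 8.08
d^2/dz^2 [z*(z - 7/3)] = 2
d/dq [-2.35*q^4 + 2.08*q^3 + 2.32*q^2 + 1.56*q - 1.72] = -9.4*q^3 + 6.24*q^2 + 4.64*q + 1.56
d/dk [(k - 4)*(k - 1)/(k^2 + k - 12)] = 2*(3*k^2 - 16*k + 28)/(k^4 + 2*k^3 - 23*k^2 - 24*k + 144)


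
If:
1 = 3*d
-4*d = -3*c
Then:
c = 4/9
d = 1/3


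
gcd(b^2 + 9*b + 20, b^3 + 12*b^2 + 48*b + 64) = b + 4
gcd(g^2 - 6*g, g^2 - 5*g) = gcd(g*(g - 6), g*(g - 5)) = g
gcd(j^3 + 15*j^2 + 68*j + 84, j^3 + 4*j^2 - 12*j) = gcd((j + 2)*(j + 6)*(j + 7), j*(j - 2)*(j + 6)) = j + 6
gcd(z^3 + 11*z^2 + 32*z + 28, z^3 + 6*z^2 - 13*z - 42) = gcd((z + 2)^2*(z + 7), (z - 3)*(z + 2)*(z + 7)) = z^2 + 9*z + 14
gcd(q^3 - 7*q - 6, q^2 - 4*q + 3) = q - 3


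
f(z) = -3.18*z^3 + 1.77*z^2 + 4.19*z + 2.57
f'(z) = -9.54*z^2 + 3.54*z + 4.19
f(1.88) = -4.43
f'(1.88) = -22.87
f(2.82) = -42.85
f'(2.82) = -61.69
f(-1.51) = 11.23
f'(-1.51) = -22.91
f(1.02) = 5.31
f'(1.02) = -2.12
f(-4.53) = 315.52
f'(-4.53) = -207.62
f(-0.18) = 1.89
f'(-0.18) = 3.24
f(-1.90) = 22.81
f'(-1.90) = -36.98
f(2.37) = -19.89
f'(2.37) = -41.01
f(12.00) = -5187.31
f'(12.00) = -1327.09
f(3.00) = -54.79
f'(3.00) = -71.05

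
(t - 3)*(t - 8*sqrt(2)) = t^2 - 8*sqrt(2)*t - 3*t + 24*sqrt(2)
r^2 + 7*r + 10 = (r + 2)*(r + 5)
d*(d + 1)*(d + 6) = d^3 + 7*d^2 + 6*d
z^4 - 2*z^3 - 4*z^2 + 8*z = z*(z - 2)^2*(z + 2)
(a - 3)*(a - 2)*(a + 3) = a^3 - 2*a^2 - 9*a + 18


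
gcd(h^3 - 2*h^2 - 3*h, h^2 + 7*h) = h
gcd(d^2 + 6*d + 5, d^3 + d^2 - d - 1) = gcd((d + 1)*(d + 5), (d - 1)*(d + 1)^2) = d + 1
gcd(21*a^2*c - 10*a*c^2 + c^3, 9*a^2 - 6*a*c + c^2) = 3*a - c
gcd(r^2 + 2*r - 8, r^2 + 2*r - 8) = r^2 + 2*r - 8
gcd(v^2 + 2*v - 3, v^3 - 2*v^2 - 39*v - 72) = v + 3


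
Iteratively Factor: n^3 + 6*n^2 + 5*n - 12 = (n + 4)*(n^2 + 2*n - 3) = (n + 3)*(n + 4)*(n - 1)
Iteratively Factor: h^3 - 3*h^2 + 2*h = (h - 2)*(h^2 - h) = (h - 2)*(h - 1)*(h)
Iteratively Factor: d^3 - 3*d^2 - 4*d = (d + 1)*(d^2 - 4*d) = d*(d + 1)*(d - 4)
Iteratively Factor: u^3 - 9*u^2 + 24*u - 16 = (u - 1)*(u^2 - 8*u + 16) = (u - 4)*(u - 1)*(u - 4)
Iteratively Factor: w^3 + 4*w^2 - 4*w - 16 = (w - 2)*(w^2 + 6*w + 8) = (w - 2)*(w + 2)*(w + 4)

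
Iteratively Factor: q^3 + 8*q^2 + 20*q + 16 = (q + 2)*(q^2 + 6*q + 8) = (q + 2)^2*(q + 4)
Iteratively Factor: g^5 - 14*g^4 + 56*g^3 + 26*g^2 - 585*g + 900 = (g - 3)*(g^4 - 11*g^3 + 23*g^2 + 95*g - 300) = (g - 5)*(g - 3)*(g^3 - 6*g^2 - 7*g + 60) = (g - 5)*(g - 4)*(g - 3)*(g^2 - 2*g - 15) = (g - 5)*(g - 4)*(g - 3)*(g + 3)*(g - 5)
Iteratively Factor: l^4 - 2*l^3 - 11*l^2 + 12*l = (l)*(l^3 - 2*l^2 - 11*l + 12) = l*(l + 3)*(l^2 - 5*l + 4) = l*(l - 4)*(l + 3)*(l - 1)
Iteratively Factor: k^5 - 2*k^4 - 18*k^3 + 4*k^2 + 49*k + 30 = (k + 1)*(k^4 - 3*k^3 - 15*k^2 + 19*k + 30) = (k - 5)*(k + 1)*(k^3 + 2*k^2 - 5*k - 6) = (k - 5)*(k - 2)*(k + 1)*(k^2 + 4*k + 3) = (k - 5)*(k - 2)*(k + 1)^2*(k + 3)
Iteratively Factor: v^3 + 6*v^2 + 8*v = (v + 2)*(v^2 + 4*v) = (v + 2)*(v + 4)*(v)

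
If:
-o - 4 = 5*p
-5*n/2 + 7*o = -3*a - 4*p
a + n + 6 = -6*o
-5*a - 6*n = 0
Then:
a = 423/221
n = -705/442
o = -931/884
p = -521/884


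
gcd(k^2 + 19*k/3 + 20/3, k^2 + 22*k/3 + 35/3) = k + 5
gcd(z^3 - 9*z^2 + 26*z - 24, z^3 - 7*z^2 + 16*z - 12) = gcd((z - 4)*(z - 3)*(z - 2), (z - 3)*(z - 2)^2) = z^2 - 5*z + 6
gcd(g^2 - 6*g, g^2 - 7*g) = g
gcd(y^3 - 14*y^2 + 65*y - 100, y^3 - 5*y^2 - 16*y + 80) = y^2 - 9*y + 20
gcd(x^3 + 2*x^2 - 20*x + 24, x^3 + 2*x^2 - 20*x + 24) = x^3 + 2*x^2 - 20*x + 24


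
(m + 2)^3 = m^3 + 6*m^2 + 12*m + 8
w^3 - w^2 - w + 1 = (w - 1)^2*(w + 1)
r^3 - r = r*(r - 1)*(r + 1)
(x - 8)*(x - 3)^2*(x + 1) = x^4 - 13*x^3 + 43*x^2 - 15*x - 72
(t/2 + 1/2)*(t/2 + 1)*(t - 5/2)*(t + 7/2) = t^4/4 + t^3 - 15*t^2/16 - 97*t/16 - 35/8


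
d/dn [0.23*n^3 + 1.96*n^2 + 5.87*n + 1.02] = 0.69*n^2 + 3.92*n + 5.87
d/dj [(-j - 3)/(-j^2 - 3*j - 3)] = (j^2 + 3*j - (j + 3)*(2*j + 3) + 3)/(j^2 + 3*j + 3)^2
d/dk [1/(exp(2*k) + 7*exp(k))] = (-2*exp(k) - 7)*exp(-k)/(exp(k) + 7)^2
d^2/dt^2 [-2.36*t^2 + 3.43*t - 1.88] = -4.72000000000000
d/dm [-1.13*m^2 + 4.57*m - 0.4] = 4.57 - 2.26*m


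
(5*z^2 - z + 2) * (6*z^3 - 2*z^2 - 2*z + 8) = 30*z^5 - 16*z^4 + 4*z^3 + 38*z^2 - 12*z + 16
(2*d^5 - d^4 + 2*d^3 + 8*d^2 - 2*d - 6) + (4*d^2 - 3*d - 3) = 2*d^5 - d^4 + 2*d^3 + 12*d^2 - 5*d - 9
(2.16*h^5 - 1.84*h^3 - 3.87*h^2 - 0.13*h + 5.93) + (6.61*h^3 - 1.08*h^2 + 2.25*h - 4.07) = 2.16*h^5 + 4.77*h^3 - 4.95*h^2 + 2.12*h + 1.86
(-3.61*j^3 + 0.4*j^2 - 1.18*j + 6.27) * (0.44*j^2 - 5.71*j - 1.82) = -1.5884*j^5 + 20.7891*j^4 + 3.767*j^3 + 8.7686*j^2 - 33.6541*j - 11.4114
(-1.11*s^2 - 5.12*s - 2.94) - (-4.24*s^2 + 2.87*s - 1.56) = 3.13*s^2 - 7.99*s - 1.38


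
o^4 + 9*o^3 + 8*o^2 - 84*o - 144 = (o - 3)*(o + 2)*(o + 4)*(o + 6)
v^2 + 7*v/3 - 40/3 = (v - 8/3)*(v + 5)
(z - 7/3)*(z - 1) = z^2 - 10*z/3 + 7/3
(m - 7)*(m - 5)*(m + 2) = m^3 - 10*m^2 + 11*m + 70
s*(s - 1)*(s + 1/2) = s^3 - s^2/2 - s/2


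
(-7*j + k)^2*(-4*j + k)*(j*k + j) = -196*j^4*k - 196*j^4 + 105*j^3*k^2 + 105*j^3*k - 18*j^2*k^3 - 18*j^2*k^2 + j*k^4 + j*k^3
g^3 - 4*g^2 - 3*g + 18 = (g - 3)^2*(g + 2)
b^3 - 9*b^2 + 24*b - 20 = (b - 5)*(b - 2)^2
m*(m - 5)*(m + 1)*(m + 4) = m^4 - 21*m^2 - 20*m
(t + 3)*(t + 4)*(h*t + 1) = h*t^3 + 7*h*t^2 + 12*h*t + t^2 + 7*t + 12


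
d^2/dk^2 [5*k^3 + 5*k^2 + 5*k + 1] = 30*k + 10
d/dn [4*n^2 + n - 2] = 8*n + 1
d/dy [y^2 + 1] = 2*y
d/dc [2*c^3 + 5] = 6*c^2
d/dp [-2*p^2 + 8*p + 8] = 8 - 4*p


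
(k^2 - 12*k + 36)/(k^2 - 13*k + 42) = (k - 6)/(k - 7)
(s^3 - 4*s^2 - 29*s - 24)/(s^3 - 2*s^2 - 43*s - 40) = (s + 3)/(s + 5)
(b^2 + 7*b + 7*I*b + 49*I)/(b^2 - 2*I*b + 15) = (b^2 + 7*b*(1 + I) + 49*I)/(b^2 - 2*I*b + 15)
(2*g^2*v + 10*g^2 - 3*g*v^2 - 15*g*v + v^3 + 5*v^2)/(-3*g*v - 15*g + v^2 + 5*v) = (2*g^2 - 3*g*v + v^2)/(-3*g + v)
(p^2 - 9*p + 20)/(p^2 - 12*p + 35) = (p - 4)/(p - 7)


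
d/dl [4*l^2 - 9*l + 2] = 8*l - 9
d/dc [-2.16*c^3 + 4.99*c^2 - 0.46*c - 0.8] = -6.48*c^2 + 9.98*c - 0.46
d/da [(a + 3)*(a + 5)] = 2*a + 8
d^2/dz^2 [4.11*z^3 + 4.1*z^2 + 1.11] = 24.66*z + 8.2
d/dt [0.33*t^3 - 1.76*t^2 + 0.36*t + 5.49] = 0.99*t^2 - 3.52*t + 0.36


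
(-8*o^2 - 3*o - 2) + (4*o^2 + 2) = -4*o^2 - 3*o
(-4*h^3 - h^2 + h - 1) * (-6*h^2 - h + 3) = 24*h^5 + 10*h^4 - 17*h^3 + 2*h^2 + 4*h - 3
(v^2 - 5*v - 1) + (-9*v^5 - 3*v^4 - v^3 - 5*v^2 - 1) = -9*v^5 - 3*v^4 - v^3 - 4*v^2 - 5*v - 2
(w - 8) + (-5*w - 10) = -4*w - 18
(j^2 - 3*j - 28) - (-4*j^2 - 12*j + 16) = 5*j^2 + 9*j - 44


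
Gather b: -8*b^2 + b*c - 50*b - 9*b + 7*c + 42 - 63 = -8*b^2 + b*(c - 59) + 7*c - 21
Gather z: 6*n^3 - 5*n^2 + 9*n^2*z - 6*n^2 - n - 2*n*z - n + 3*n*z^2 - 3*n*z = 6*n^3 - 11*n^2 + 3*n*z^2 - 2*n + z*(9*n^2 - 5*n)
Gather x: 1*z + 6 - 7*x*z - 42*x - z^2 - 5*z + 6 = x*(-7*z - 42) - z^2 - 4*z + 12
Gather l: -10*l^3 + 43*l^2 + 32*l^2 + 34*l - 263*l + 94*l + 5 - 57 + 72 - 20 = -10*l^3 + 75*l^2 - 135*l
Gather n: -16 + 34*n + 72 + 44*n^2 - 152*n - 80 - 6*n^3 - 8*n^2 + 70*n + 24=-6*n^3 + 36*n^2 - 48*n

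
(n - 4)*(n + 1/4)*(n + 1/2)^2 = n^4 - 11*n^3/4 - 9*n^2/2 - 31*n/16 - 1/4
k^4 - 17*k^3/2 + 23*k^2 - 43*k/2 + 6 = (k - 4)*(k - 3)*(k - 1)*(k - 1/2)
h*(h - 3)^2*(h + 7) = h^4 + h^3 - 33*h^2 + 63*h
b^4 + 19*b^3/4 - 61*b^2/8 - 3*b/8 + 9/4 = (b - 1)*(b - 3/4)*(b + 1/2)*(b + 6)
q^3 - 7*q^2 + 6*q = q*(q - 6)*(q - 1)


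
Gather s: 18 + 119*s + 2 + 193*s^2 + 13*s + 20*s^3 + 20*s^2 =20*s^3 + 213*s^2 + 132*s + 20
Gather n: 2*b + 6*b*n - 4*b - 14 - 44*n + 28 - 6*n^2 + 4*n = -2*b - 6*n^2 + n*(6*b - 40) + 14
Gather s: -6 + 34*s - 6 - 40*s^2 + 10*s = -40*s^2 + 44*s - 12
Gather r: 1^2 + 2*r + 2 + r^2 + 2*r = r^2 + 4*r + 3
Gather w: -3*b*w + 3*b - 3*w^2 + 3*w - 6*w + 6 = 3*b - 3*w^2 + w*(-3*b - 3) + 6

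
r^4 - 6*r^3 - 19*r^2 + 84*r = r*(r - 7)*(r - 3)*(r + 4)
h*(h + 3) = h^2 + 3*h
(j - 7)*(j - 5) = j^2 - 12*j + 35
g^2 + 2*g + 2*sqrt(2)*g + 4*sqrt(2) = (g + 2)*(g + 2*sqrt(2))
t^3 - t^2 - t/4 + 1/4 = (t - 1)*(t - 1/2)*(t + 1/2)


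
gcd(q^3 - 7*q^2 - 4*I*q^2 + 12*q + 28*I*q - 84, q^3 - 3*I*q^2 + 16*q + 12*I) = q^2 - 4*I*q + 12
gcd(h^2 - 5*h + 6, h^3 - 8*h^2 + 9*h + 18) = h - 3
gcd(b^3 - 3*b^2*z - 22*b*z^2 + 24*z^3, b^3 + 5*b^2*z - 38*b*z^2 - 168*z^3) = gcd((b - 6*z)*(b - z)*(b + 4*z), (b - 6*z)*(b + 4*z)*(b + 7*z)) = -b^2 + 2*b*z + 24*z^2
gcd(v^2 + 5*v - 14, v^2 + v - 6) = v - 2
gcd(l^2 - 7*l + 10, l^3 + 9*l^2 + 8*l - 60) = l - 2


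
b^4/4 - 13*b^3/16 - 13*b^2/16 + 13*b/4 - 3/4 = (b/4 + 1/2)*(b - 3)*(b - 2)*(b - 1/4)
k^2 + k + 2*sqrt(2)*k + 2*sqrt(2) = (k + 1)*(k + 2*sqrt(2))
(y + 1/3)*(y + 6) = y^2 + 19*y/3 + 2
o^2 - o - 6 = (o - 3)*(o + 2)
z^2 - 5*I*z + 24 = (z - 8*I)*(z + 3*I)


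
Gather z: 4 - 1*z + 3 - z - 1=6 - 2*z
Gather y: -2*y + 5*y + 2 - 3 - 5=3*y - 6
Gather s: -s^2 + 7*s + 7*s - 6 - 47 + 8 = -s^2 + 14*s - 45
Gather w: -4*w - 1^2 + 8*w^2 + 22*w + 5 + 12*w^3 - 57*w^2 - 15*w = 12*w^3 - 49*w^2 + 3*w + 4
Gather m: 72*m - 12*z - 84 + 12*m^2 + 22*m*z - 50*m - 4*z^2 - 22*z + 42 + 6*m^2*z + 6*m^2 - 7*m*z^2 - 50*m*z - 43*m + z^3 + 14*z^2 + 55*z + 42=m^2*(6*z + 18) + m*(-7*z^2 - 28*z - 21) + z^3 + 10*z^2 + 21*z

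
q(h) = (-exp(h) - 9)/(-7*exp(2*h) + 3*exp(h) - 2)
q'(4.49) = -0.00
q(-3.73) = 4.67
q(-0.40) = 3.09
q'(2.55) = -0.03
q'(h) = (-exp(h) - 9)*(14*exp(2*h) - 3*exp(h))/(-7*exp(2*h) + 3*exp(h) - 2)^2 - exp(h)/(-7*exp(2*h) + 3*exp(h) - 2)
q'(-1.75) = 0.42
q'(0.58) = -1.08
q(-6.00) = 4.52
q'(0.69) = -0.88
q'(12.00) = 0.00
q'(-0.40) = -4.00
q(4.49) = 0.00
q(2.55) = 0.02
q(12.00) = 0.00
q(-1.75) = 5.43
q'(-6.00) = 0.02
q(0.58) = 0.57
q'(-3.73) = 0.17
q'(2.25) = -0.05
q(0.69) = 0.46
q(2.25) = 0.03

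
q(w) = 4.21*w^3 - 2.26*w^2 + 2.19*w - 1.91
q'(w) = 12.63*w^2 - 4.52*w + 2.19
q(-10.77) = -5546.96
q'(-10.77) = 1515.86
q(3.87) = 216.73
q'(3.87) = 173.86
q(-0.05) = -2.03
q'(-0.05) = 2.45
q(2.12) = 32.69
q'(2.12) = 49.37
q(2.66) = 67.16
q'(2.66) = 79.53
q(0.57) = -0.62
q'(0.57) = 3.72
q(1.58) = 12.51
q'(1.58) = 26.58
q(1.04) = 2.66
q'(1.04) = 11.15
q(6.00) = 839.23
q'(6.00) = 429.75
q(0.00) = -1.91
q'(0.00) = 2.19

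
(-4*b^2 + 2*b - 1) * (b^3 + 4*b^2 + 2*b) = -4*b^5 - 14*b^4 - b^3 - 2*b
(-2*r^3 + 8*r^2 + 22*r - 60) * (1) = -2*r^3 + 8*r^2 + 22*r - 60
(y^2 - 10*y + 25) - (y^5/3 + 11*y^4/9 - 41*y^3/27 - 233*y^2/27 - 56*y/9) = -y^5/3 - 11*y^4/9 + 41*y^3/27 + 260*y^2/27 - 34*y/9 + 25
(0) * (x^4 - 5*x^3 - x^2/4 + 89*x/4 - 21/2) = 0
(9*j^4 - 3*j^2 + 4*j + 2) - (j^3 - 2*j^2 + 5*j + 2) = 9*j^4 - j^3 - j^2 - j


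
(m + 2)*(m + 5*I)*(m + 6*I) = m^3 + 2*m^2 + 11*I*m^2 - 30*m + 22*I*m - 60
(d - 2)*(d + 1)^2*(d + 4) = d^4 + 4*d^3 - 3*d^2 - 14*d - 8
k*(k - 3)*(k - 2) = k^3 - 5*k^2 + 6*k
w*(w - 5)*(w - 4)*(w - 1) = w^4 - 10*w^3 + 29*w^2 - 20*w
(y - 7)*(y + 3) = y^2 - 4*y - 21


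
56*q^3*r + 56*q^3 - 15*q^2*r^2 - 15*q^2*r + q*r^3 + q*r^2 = (-8*q + r)*(-7*q + r)*(q*r + q)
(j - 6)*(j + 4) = j^2 - 2*j - 24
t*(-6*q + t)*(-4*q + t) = 24*q^2*t - 10*q*t^2 + t^3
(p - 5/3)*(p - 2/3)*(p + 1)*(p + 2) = p^4 + 2*p^3/3 - 35*p^2/9 - 4*p/3 + 20/9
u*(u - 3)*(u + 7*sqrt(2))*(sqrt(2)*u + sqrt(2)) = sqrt(2)*u^4 - 2*sqrt(2)*u^3 + 14*u^3 - 28*u^2 - 3*sqrt(2)*u^2 - 42*u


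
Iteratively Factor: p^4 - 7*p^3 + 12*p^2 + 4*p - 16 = (p - 4)*(p^3 - 3*p^2 + 4) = (p - 4)*(p - 2)*(p^2 - p - 2) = (p - 4)*(p - 2)^2*(p + 1)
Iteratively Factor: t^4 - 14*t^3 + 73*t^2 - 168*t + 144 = (t - 4)*(t^3 - 10*t^2 + 33*t - 36) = (t - 4)*(t - 3)*(t^2 - 7*t + 12) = (t - 4)*(t - 3)^2*(t - 4)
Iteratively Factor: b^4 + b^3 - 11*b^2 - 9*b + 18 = (b + 3)*(b^3 - 2*b^2 - 5*b + 6) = (b + 2)*(b + 3)*(b^2 - 4*b + 3) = (b - 1)*(b + 2)*(b + 3)*(b - 3)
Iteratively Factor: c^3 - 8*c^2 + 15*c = (c - 3)*(c^2 - 5*c) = (c - 5)*(c - 3)*(c)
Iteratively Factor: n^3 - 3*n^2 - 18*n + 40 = (n - 5)*(n^2 + 2*n - 8) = (n - 5)*(n + 4)*(n - 2)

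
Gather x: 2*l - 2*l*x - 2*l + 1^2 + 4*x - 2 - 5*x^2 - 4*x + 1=-2*l*x - 5*x^2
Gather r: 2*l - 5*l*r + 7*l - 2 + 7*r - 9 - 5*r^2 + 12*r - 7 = 9*l - 5*r^2 + r*(19 - 5*l) - 18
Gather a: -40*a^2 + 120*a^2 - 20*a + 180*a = 80*a^2 + 160*a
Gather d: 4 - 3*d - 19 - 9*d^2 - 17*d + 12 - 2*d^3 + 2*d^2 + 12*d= -2*d^3 - 7*d^2 - 8*d - 3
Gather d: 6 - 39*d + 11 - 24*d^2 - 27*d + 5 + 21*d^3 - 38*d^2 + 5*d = 21*d^3 - 62*d^2 - 61*d + 22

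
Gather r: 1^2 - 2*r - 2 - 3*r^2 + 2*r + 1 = -3*r^2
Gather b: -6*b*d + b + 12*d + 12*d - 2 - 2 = b*(1 - 6*d) + 24*d - 4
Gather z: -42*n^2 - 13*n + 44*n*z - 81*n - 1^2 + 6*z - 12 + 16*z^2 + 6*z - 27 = -42*n^2 - 94*n + 16*z^2 + z*(44*n + 12) - 40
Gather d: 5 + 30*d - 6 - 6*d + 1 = 24*d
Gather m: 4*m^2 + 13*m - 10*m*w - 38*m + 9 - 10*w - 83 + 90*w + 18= 4*m^2 + m*(-10*w - 25) + 80*w - 56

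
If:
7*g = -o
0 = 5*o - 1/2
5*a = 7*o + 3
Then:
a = 37/50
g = -1/70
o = 1/10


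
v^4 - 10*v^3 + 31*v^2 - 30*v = v*(v - 5)*(v - 3)*(v - 2)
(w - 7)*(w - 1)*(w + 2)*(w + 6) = w^4 - 45*w^2 - 40*w + 84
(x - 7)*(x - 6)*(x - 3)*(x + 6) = x^4 - 10*x^3 - 15*x^2 + 360*x - 756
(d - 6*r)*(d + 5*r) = d^2 - d*r - 30*r^2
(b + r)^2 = b^2 + 2*b*r + r^2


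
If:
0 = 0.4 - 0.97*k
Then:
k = 0.41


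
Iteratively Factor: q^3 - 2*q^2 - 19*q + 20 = (q + 4)*(q^2 - 6*q + 5) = (q - 1)*(q + 4)*(q - 5)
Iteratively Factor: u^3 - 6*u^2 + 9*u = (u - 3)*(u^2 - 3*u) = (u - 3)^2*(u)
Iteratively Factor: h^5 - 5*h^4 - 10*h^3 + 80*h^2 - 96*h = (h - 3)*(h^4 - 2*h^3 - 16*h^2 + 32*h) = h*(h - 3)*(h^3 - 2*h^2 - 16*h + 32) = h*(h - 3)*(h - 2)*(h^2 - 16) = h*(h - 4)*(h - 3)*(h - 2)*(h + 4)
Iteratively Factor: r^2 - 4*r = (r)*(r - 4)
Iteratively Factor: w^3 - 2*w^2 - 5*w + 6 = (w - 1)*(w^2 - w - 6) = (w - 1)*(w + 2)*(w - 3)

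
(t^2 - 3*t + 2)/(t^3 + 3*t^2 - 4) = (t - 2)/(t^2 + 4*t + 4)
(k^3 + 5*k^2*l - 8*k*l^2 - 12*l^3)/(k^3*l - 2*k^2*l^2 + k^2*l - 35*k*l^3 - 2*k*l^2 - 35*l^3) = (-k^3 - 5*k^2*l + 8*k*l^2 + 12*l^3)/(l*(-k^3 + 2*k^2*l - k^2 + 35*k*l^2 + 2*k*l + 35*l^2))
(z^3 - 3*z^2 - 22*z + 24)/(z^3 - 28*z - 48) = (z - 1)/(z + 2)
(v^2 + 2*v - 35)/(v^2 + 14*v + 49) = (v - 5)/(v + 7)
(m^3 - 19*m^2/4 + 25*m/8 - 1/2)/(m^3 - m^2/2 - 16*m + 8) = (m - 1/4)/(m + 4)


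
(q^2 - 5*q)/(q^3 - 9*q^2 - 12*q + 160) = q/(q^2 - 4*q - 32)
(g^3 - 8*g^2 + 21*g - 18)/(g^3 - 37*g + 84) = (g^2 - 5*g + 6)/(g^2 + 3*g - 28)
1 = 1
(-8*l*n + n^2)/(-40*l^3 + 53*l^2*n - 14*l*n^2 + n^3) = n/(5*l^2 - 6*l*n + n^2)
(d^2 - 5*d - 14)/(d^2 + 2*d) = (d - 7)/d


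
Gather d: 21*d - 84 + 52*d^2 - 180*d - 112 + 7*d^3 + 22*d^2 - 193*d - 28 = 7*d^3 + 74*d^2 - 352*d - 224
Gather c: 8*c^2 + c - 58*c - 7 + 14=8*c^2 - 57*c + 7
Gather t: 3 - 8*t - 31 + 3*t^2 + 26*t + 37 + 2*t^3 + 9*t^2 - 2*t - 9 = 2*t^3 + 12*t^2 + 16*t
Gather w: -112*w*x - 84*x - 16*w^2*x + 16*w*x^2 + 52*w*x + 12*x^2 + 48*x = -16*w^2*x + w*(16*x^2 - 60*x) + 12*x^2 - 36*x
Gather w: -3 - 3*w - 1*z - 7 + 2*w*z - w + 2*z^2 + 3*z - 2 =w*(2*z - 4) + 2*z^2 + 2*z - 12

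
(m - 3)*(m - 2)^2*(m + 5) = m^4 - 2*m^3 - 19*m^2 + 68*m - 60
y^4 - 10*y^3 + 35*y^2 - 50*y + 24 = (y - 4)*(y - 3)*(y - 2)*(y - 1)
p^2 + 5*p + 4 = (p + 1)*(p + 4)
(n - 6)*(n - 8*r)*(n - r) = n^3 - 9*n^2*r - 6*n^2 + 8*n*r^2 + 54*n*r - 48*r^2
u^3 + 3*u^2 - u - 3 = (u - 1)*(u + 1)*(u + 3)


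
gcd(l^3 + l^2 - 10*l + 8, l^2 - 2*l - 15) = 1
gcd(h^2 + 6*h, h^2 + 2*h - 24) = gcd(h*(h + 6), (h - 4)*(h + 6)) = h + 6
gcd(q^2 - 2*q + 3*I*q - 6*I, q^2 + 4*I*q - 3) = q + 3*I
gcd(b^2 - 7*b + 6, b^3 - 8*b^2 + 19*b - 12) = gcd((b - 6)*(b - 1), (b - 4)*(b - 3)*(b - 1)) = b - 1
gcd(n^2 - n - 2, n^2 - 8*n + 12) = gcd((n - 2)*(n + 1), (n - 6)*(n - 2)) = n - 2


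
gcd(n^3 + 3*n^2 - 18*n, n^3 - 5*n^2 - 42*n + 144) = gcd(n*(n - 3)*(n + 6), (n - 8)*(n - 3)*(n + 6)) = n^2 + 3*n - 18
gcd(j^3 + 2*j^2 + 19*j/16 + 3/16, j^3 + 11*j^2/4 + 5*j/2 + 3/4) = j^2 + 7*j/4 + 3/4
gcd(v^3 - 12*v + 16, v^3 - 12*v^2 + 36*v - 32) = v^2 - 4*v + 4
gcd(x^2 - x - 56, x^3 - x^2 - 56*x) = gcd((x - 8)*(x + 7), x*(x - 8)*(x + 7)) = x^2 - x - 56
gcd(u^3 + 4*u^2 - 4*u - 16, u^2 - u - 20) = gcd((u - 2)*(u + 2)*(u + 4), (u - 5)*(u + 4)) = u + 4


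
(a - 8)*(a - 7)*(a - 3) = a^3 - 18*a^2 + 101*a - 168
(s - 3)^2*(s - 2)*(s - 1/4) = s^4 - 33*s^3/4 + 23*s^2 - 93*s/4 + 9/2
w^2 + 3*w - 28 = (w - 4)*(w + 7)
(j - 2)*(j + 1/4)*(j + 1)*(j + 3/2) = j^4 + 3*j^3/4 - 27*j^2/8 - 31*j/8 - 3/4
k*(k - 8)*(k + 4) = k^3 - 4*k^2 - 32*k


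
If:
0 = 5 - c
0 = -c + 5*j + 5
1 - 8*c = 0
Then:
No Solution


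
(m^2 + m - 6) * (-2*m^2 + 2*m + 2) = -2*m^4 + 16*m^2 - 10*m - 12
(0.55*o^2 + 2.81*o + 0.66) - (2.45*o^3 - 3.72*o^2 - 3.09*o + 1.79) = -2.45*o^3 + 4.27*o^2 + 5.9*o - 1.13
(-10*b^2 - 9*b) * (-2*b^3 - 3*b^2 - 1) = 20*b^5 + 48*b^4 + 27*b^3 + 10*b^2 + 9*b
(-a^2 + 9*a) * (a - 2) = -a^3 + 11*a^2 - 18*a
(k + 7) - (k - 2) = 9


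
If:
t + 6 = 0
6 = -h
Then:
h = -6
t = -6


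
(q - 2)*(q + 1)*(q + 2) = q^3 + q^2 - 4*q - 4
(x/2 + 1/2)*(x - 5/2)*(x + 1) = x^3/2 - x^2/4 - 2*x - 5/4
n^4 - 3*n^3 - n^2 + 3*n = n*(n - 3)*(n - 1)*(n + 1)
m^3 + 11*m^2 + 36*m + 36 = (m + 2)*(m + 3)*(m + 6)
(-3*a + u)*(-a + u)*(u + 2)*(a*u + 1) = 3*a^3*u^2 + 6*a^3*u - 4*a^2*u^3 - 8*a^2*u^2 + 3*a^2*u + 6*a^2 + a*u^4 + 2*a*u^3 - 4*a*u^2 - 8*a*u + u^3 + 2*u^2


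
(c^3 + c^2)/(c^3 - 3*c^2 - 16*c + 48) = c^2*(c + 1)/(c^3 - 3*c^2 - 16*c + 48)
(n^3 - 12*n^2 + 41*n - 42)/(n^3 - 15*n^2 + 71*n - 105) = (n - 2)/(n - 5)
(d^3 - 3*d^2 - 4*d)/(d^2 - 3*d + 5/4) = 4*d*(d^2 - 3*d - 4)/(4*d^2 - 12*d + 5)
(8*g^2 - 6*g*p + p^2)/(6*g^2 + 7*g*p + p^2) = (8*g^2 - 6*g*p + p^2)/(6*g^2 + 7*g*p + p^2)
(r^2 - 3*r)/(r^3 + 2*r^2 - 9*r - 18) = r/(r^2 + 5*r + 6)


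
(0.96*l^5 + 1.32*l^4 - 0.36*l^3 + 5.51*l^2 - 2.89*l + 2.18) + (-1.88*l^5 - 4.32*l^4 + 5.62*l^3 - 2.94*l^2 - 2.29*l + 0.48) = -0.92*l^5 - 3.0*l^4 + 5.26*l^3 + 2.57*l^2 - 5.18*l + 2.66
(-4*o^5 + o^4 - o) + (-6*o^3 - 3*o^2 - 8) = -4*o^5 + o^4 - 6*o^3 - 3*o^2 - o - 8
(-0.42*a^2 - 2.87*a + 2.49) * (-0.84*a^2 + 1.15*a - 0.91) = 0.3528*a^4 + 1.9278*a^3 - 5.0099*a^2 + 5.4752*a - 2.2659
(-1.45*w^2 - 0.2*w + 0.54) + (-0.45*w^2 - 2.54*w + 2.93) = -1.9*w^2 - 2.74*w + 3.47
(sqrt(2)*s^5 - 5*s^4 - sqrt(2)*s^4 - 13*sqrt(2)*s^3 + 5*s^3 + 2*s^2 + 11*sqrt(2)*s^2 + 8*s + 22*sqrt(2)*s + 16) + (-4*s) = sqrt(2)*s^5 - 5*s^4 - sqrt(2)*s^4 - 13*sqrt(2)*s^3 + 5*s^3 + 2*s^2 + 11*sqrt(2)*s^2 + 4*s + 22*sqrt(2)*s + 16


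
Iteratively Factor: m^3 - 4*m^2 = (m - 4)*(m^2) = m*(m - 4)*(m)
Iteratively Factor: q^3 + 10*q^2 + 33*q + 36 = (q + 4)*(q^2 + 6*q + 9) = (q + 3)*(q + 4)*(q + 3)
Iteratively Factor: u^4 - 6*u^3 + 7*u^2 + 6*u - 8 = (u - 1)*(u^3 - 5*u^2 + 2*u + 8) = (u - 4)*(u - 1)*(u^2 - u - 2) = (u - 4)*(u - 2)*(u - 1)*(u + 1)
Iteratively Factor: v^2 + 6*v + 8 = (v + 4)*(v + 2)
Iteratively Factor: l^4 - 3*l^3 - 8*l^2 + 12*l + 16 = (l - 4)*(l^3 + l^2 - 4*l - 4) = (l - 4)*(l + 2)*(l^2 - l - 2) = (l - 4)*(l + 1)*(l + 2)*(l - 2)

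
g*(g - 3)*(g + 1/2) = g^3 - 5*g^2/2 - 3*g/2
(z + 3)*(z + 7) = z^2 + 10*z + 21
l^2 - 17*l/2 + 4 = (l - 8)*(l - 1/2)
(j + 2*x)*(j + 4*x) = j^2 + 6*j*x + 8*x^2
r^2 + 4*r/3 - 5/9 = (r - 1/3)*(r + 5/3)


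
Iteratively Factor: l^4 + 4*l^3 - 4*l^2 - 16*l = (l - 2)*(l^3 + 6*l^2 + 8*l) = l*(l - 2)*(l^2 + 6*l + 8) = l*(l - 2)*(l + 4)*(l + 2)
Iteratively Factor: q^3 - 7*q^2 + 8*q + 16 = (q - 4)*(q^2 - 3*q - 4) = (q - 4)^2*(q + 1)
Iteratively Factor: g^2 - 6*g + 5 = (g - 1)*(g - 5)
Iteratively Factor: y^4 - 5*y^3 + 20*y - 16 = (y + 2)*(y^3 - 7*y^2 + 14*y - 8) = (y - 2)*(y + 2)*(y^2 - 5*y + 4) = (y - 2)*(y - 1)*(y + 2)*(y - 4)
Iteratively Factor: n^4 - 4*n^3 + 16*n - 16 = (n - 2)*(n^3 - 2*n^2 - 4*n + 8) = (n - 2)*(n + 2)*(n^2 - 4*n + 4) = (n - 2)^2*(n + 2)*(n - 2)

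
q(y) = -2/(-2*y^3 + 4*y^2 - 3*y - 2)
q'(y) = -2*(6*y^2 - 8*y + 3)/(-2*y^3 + 4*y^2 - 3*y - 2)^2 = 2*(-6*y^2 + 8*y - 3)/(2*y^3 - 4*y^2 + 3*y + 2)^2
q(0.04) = 0.95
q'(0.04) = -1.20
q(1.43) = 0.51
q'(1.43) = -0.49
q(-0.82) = -0.47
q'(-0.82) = -1.50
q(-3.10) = -0.02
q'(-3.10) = -0.02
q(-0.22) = 1.78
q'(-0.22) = -7.98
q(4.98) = 0.01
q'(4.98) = -0.01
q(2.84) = 0.08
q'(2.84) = -0.10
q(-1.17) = -0.20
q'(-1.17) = -0.40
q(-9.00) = 0.00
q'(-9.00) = 0.00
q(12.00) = 0.00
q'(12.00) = 0.00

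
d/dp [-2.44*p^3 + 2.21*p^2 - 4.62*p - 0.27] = -7.32*p^2 + 4.42*p - 4.62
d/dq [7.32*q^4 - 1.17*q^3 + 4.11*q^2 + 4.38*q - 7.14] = 29.28*q^3 - 3.51*q^2 + 8.22*q + 4.38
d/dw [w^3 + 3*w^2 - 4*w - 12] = 3*w^2 + 6*w - 4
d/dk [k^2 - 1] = 2*k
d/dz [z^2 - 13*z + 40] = 2*z - 13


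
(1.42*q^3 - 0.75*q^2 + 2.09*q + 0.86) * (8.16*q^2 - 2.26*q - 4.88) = 11.5872*q^5 - 9.3292*q^4 + 11.8198*q^3 + 5.9542*q^2 - 12.1428*q - 4.1968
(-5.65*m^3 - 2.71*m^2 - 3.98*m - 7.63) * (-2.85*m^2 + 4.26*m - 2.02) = 16.1025*m^5 - 16.3455*m^4 + 11.2114*m^3 + 10.2649*m^2 - 24.4642*m + 15.4126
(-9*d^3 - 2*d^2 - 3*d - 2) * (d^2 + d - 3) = -9*d^5 - 11*d^4 + 22*d^3 + d^2 + 7*d + 6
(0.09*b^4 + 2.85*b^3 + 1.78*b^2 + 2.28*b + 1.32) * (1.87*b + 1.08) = 0.1683*b^5 + 5.4267*b^4 + 6.4066*b^3 + 6.186*b^2 + 4.9308*b + 1.4256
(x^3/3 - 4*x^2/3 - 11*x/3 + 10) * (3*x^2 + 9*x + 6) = x^5 - x^4 - 21*x^3 - 11*x^2 + 68*x + 60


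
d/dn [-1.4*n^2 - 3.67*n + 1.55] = -2.8*n - 3.67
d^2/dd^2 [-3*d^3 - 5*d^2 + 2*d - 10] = -18*d - 10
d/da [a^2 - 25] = 2*a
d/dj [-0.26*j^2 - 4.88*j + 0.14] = -0.52*j - 4.88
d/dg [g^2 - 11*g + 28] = 2*g - 11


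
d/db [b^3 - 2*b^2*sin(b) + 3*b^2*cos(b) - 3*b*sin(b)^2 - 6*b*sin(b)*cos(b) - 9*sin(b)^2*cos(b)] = -3*b^2*sin(b) - 2*b^2*cos(b) + 3*b^2 - 4*b*sin(b) - 3*b*sin(2*b) + 6*b*cos(b) - 6*b*cos(2*b) + 9*sin(b)/4 - 3*sin(2*b) - 27*sin(3*b)/4 + 3*cos(2*b)/2 - 3/2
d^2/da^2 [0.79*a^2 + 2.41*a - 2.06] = 1.58000000000000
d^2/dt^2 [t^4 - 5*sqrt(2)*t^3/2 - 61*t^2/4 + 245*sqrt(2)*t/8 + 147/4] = 12*t^2 - 15*sqrt(2)*t - 61/2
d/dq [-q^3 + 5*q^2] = q*(10 - 3*q)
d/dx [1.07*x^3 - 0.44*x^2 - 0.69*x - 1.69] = 3.21*x^2 - 0.88*x - 0.69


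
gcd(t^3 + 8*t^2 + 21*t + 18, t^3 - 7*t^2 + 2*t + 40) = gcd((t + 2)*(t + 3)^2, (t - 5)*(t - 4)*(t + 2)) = t + 2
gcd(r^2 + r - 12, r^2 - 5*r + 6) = r - 3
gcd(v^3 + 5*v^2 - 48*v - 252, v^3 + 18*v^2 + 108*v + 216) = v^2 + 12*v + 36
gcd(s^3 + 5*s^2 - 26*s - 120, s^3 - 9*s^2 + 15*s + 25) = s - 5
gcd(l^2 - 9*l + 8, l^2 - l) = l - 1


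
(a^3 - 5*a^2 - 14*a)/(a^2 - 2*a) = (a^2 - 5*a - 14)/(a - 2)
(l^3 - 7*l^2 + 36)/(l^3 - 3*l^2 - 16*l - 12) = (l - 3)/(l + 1)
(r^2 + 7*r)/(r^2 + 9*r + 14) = r/(r + 2)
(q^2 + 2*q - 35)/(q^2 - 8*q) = (q^2 + 2*q - 35)/(q*(q - 8))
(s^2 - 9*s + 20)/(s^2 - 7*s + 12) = (s - 5)/(s - 3)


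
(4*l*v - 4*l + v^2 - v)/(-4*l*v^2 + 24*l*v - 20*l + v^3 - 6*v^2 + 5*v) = (4*l + v)/(-4*l*v + 20*l + v^2 - 5*v)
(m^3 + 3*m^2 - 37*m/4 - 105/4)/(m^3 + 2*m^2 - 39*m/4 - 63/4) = (2*m + 5)/(2*m + 3)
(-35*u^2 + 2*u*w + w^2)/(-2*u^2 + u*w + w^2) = (-35*u^2 + 2*u*w + w^2)/(-2*u^2 + u*w + w^2)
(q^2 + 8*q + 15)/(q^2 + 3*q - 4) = (q^2 + 8*q + 15)/(q^2 + 3*q - 4)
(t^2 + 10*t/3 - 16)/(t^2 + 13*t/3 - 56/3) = (t + 6)/(t + 7)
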